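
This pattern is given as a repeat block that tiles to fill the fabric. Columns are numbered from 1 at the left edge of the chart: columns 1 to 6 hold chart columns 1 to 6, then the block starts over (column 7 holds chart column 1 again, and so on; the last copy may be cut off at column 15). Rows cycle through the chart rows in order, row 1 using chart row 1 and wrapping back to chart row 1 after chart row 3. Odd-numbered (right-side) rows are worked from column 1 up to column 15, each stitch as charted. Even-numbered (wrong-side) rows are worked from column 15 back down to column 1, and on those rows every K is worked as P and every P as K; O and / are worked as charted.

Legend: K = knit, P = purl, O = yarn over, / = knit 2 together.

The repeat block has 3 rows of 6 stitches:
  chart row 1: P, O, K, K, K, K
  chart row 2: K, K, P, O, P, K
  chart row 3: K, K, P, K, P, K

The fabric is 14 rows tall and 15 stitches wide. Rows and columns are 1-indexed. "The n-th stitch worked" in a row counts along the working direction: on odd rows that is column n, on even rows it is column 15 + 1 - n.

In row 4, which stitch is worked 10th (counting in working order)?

Row 4 uses chart row ((4-1) mod 3)+1 = 1. Row 4 is even, so WS.
Chart row 1 tiled across columns 1-15: P O K K K K P O K K K K P O K
WS: work from column 15 back to column 1 (reverse the tiled row), swapping K<->P (O and / unchanged).
Row 4 as worked: P O K P P P P O K P P P P O K
Stitch 10 in working order -> P

Result:
P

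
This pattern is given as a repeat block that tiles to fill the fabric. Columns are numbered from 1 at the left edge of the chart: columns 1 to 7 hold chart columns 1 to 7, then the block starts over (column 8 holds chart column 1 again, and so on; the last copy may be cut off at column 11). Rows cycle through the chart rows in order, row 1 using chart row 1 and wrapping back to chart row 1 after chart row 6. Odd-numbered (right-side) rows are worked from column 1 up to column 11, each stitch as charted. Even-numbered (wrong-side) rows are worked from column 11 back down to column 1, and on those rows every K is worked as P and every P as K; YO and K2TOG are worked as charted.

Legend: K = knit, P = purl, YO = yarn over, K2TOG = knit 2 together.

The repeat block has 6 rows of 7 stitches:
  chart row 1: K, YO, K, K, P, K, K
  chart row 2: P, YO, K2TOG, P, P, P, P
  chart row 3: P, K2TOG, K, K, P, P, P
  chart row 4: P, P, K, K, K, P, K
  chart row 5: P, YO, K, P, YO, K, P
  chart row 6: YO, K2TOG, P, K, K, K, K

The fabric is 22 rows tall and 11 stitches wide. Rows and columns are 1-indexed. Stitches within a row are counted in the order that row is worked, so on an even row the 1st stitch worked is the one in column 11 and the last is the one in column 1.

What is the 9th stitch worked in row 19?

Stitch:
YO

Derivation:
For row 19: chart row = ((19-1) mod 6) + 1 = 1; this is a RS (odd) row.
Chart row 1 tiled across columns 1-11: K YO K K P K K K YO K K
Right side: take the tiled row as-is (worked left to right from column 1).
Counting 9 along the worked row gives YO.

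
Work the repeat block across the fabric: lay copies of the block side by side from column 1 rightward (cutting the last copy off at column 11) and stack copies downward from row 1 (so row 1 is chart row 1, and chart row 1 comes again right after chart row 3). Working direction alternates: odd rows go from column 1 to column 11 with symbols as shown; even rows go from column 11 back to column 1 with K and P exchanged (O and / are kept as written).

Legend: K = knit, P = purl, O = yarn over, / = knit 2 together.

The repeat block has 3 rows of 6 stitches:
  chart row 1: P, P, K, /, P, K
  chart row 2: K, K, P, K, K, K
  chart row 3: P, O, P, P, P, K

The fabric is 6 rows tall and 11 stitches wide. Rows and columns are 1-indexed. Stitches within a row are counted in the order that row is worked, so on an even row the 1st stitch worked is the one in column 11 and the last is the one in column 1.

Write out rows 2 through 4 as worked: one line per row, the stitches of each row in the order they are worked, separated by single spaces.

Row 2: chart row 2, WS - tiled (columns 1-11): K K P K K K K K P K K; work from column 11 back to 1 with K<->P swapped.
Row 3: chart row 3, RS - tile across columns 1-11 and work as-is.
Row 4: chart row 1, WS - tiled (columns 1-11): P P K / P K P P K / P; work from column 11 back to 1 with K<->P swapped.

== ROWS AS WORKED ==
P P K P P P P P K P P
P O P P P K P O P P P
K / P K K P K / P K K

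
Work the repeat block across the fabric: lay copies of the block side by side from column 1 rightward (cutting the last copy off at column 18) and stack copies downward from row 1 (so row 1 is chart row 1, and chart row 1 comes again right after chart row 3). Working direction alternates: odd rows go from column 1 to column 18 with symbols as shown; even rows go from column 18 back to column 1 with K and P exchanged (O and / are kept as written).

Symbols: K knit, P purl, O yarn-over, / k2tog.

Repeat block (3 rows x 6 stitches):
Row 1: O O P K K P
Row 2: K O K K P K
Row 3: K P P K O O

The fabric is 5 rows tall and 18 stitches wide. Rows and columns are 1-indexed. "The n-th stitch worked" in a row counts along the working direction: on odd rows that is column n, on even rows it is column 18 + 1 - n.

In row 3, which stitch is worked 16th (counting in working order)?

Result:
K

Derivation:
Row 3: (3-1) mod 3 = 2, so use chart row 3. Odd row -> RS.
Chart row 3 tiled across columns 1-18: K P P K O O K P P K O O K P P K O O
Right side: take the tiled row as-is (worked left to right from column 1).
Stitch 16 in working order -> K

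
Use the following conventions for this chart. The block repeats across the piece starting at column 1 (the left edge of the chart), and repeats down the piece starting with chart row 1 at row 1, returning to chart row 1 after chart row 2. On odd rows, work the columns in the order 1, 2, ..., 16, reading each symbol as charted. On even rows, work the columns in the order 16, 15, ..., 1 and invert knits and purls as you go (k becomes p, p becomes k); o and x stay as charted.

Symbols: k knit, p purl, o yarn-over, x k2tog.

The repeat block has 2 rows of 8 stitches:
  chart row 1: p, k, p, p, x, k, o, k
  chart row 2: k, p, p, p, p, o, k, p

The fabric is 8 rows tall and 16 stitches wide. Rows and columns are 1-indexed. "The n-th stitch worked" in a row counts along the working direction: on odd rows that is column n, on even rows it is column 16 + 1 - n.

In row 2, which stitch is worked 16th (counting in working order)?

== STITCH ==
p

Derivation:
Row 2 uses chart row ((2-1) mod 2)+1 = 2. Row 2 is even, so WS.
Chart row 2 tiled across columns 1-16: k p p p p o k p k p p p p o k p
WS row: flip the tiled sequence (start at column 16) and apply k<->p; o and x stay.
Row 2 as worked: k p o k k k k p k p o k k k k p
The 16th stitch worked is p.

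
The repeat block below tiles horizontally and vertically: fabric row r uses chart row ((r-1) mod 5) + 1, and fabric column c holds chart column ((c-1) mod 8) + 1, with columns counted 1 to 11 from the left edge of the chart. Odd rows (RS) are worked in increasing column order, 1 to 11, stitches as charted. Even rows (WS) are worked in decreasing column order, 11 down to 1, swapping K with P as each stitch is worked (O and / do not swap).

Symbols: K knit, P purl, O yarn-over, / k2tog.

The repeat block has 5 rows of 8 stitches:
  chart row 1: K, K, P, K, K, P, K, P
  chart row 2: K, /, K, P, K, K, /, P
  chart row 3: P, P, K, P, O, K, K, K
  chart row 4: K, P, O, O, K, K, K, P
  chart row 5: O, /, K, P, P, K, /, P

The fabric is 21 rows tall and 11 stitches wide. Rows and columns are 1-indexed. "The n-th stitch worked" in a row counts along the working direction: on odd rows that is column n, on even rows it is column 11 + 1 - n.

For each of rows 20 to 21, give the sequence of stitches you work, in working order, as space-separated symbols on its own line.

== ROWS AS WORKED ==
P / O K / P K K P / O
K K P K K P K P K K P

Derivation:
Row 20: chart row 5, WS - tiled (columns 1-11): O / K P P K / P O / K; work from column 11 back to 1 with K<->P swapped.
Row 21: chart row 1, RS - tile across columns 1-11 and work as-is.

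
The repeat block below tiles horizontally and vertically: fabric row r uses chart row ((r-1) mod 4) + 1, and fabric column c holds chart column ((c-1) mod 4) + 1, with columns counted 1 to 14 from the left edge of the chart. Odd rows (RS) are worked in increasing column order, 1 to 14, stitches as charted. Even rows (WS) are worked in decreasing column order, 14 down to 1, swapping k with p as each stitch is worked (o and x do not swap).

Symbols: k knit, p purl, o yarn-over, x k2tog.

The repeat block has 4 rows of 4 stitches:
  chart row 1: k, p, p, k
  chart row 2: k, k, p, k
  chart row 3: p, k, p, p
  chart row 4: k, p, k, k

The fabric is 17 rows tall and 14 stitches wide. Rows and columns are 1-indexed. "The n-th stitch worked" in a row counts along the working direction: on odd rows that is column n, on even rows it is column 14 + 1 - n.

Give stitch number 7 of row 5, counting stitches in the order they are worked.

Row 5 uses chart row ((5-1) mod 4)+1 = 1. Row 5 is odd, so RS.
Chart row 1 tiled across columns 1-14: k p p k k p p k k p p k k p
RS row: no reversal, no swap; stitch n worked = column n.
The 7th stitch worked is p.

== STITCH ==
p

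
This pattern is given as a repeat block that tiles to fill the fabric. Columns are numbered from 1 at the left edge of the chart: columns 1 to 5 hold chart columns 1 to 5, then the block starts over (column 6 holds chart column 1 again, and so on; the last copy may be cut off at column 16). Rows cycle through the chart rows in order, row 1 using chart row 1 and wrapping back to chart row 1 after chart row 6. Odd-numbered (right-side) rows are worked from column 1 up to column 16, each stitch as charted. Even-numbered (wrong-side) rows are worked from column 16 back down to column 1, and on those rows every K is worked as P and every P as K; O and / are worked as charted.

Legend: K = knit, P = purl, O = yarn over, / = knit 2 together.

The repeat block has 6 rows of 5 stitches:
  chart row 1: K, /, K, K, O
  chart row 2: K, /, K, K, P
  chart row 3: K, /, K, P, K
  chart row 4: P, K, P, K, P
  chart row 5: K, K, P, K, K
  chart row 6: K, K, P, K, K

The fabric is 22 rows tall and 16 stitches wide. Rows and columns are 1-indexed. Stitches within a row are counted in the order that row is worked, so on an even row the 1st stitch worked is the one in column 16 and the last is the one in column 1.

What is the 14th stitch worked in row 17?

Row 17: (17-1) mod 6 = 4, so use chart row 5. Odd row -> RS.
Chart row 5 tiled across columns 1-16: K K P K K K K P K K K K P K K K
RS: work column 1 to column 16, symbols as charted — the tiled row is the row as worked.
The 14th stitch worked is K.

Stitch:
K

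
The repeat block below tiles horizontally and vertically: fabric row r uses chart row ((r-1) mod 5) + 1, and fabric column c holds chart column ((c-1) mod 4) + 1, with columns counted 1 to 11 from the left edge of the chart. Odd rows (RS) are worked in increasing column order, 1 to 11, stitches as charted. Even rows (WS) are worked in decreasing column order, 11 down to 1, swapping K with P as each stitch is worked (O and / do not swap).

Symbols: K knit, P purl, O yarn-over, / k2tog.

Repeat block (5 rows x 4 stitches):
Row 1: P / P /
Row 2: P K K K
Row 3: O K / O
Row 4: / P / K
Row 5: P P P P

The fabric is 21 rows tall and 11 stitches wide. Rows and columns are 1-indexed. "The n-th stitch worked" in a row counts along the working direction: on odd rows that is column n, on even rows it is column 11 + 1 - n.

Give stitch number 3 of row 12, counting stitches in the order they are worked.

Row 12: (12-1) mod 5 = 1, so use chart row 2. Even row -> WS.
Chart row 2 tiled across columns 1-11: P K K K P K K K P K K
Wrong side: read the tiled row from column 11 down to 1 and exchange K with P (leave O, /).
Row 12 as worked: P P K P P P K P P P K
The 3rd stitch worked is K.

Result:
K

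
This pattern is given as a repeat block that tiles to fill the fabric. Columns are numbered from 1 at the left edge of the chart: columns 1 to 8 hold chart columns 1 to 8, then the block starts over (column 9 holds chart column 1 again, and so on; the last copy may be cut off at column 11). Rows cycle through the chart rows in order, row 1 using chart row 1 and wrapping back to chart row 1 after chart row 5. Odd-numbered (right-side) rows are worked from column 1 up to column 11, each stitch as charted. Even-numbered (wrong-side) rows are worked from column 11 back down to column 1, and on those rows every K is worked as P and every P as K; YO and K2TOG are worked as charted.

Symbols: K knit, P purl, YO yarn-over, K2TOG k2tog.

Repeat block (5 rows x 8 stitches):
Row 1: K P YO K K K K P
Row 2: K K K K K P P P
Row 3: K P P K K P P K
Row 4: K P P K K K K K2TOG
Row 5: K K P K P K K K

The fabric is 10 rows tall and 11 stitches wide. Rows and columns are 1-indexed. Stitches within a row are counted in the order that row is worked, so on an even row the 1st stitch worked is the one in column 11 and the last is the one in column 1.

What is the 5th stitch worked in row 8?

Stitch:
K

Derivation:
For row 8: chart row = ((8-1) mod 5) + 1 = 3; this is a WS (even) row.
Chart row 3 tiled across columns 1-11: K P P K K P P K K P P
WS row: flip the tiled sequence (start at column 11) and apply K<->P; YO and K2TOG stay.
Row 8 as worked: K K P P K K P P K K P
Stitch 5 in working order -> K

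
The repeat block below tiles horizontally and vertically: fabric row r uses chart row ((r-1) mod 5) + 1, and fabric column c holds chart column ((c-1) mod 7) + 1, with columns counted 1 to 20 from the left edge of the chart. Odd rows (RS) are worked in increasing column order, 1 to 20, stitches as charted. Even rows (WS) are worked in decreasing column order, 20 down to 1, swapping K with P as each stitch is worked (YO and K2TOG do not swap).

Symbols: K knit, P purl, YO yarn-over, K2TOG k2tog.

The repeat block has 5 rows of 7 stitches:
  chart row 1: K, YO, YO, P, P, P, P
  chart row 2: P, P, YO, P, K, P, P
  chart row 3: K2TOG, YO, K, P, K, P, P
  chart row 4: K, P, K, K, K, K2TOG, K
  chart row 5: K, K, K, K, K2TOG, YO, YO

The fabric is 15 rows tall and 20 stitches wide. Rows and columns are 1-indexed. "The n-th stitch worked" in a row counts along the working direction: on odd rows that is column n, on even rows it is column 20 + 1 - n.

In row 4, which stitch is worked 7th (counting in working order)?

== STITCH ==
P

Derivation:
Row 4 uses chart row ((4-1) mod 5)+1 = 4. Row 4 is even, so WS.
Chart row 4 tiled across columns 1-20: K P K K K K2TOG K K P K K K K2TOG K K P K K K K2TOG
WS row: flip the tiled sequence (start at column 20) and apply K<->P; YO and K2TOG stay.
Row 4 as worked: K2TOG P P P K P P K2TOG P P P K P P K2TOG P P P K P
Counting 7 along the worked row gives P.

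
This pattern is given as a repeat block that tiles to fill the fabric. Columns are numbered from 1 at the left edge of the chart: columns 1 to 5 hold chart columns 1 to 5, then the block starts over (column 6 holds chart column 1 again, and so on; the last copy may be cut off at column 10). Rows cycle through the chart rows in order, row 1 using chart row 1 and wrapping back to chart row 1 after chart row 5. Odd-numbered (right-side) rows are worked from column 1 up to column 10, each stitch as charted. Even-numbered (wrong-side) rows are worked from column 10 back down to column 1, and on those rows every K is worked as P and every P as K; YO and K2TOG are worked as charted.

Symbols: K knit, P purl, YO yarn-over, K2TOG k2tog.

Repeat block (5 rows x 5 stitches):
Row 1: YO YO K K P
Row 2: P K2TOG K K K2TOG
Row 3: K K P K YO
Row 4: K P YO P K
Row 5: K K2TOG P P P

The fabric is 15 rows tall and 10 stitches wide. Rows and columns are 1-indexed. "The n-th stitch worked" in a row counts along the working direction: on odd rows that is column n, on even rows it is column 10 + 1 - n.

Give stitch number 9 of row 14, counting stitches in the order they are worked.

Result:
K

Derivation:
Row 14: (14-1) mod 5 = 3, so use chart row 4. Even row -> WS.
Chart row 4 tiled across columns 1-10: K P YO P K K P YO P K
Wrong side: read the tiled row from column 10 down to 1 and exchange K with P (leave YO, K2TOG).
Row 14 as worked: P K YO K P P K YO K P
The 9th stitch worked is K.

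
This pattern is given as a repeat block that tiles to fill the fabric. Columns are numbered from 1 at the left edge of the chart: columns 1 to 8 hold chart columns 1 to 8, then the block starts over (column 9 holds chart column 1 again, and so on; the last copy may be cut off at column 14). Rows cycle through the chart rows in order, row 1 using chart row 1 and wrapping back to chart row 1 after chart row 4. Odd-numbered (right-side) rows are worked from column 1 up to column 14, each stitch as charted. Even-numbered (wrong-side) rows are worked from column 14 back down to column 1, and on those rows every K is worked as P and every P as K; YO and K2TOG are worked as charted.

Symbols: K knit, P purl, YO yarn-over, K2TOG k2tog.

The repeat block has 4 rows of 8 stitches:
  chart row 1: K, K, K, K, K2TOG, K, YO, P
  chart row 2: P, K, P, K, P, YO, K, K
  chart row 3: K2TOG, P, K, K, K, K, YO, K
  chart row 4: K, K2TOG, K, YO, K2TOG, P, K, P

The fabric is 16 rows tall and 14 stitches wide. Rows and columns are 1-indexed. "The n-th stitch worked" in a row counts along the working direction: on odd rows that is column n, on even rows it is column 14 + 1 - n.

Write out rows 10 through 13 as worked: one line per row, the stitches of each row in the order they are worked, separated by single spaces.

Row 10: chart row 2, WS - tiled (columns 1-14): P K P K P YO K K P K P K P YO; work from column 14 back to 1 with K<->P swapped.
Row 11: chart row 3, RS - tile across columns 1-14 and work as-is.
Row 12: chart row 4, WS - tiled (columns 1-14): K K2TOG K YO K2TOG P K P K K2TOG K YO K2TOG P; work from column 14 back to 1 with K<->P swapped.
Row 13: chart row 1, RS - tile across columns 1-14 and work as-is.

Result:
YO K P K P K P P YO K P K P K
K2TOG P K K K K YO K K2TOG P K K K K
K K2TOG YO P K2TOG P K P K K2TOG YO P K2TOG P
K K K K K2TOG K YO P K K K K K2TOG K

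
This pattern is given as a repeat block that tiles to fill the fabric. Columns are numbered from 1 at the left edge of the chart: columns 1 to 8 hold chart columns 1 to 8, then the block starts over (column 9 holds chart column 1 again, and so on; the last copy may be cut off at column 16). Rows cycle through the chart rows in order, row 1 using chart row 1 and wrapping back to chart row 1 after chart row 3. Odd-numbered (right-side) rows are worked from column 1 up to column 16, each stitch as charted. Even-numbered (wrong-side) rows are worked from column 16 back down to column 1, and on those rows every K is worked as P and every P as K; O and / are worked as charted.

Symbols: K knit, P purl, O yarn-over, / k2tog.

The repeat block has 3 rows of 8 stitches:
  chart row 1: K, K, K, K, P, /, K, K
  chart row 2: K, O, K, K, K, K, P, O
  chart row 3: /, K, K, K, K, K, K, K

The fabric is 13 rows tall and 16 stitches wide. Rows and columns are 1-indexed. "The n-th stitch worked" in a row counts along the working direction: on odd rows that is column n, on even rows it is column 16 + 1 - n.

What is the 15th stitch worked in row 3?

For row 3: chart row = ((3-1) mod 3) + 1 = 3; this is a RS (odd) row.
Chart row 3 tiled across columns 1-16: / K K K K K K K / K K K K K K K
RS row: no reversal, no swap; stitch n worked = column n.
The 15th stitch worked is K.

Result:
K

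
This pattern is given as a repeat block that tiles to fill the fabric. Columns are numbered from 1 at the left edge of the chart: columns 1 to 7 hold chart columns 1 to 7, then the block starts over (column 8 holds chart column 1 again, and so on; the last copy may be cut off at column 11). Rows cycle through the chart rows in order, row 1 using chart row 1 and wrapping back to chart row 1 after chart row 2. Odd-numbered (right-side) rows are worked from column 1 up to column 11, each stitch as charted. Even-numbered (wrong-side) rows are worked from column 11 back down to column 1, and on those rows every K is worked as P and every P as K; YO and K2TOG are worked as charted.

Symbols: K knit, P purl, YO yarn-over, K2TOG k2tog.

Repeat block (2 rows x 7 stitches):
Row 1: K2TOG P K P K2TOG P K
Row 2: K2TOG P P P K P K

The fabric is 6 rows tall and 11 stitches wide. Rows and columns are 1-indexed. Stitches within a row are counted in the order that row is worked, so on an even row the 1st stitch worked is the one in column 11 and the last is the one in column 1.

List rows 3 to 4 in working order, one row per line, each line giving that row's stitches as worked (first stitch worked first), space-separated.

Row 3: chart row 1, RS - tile across columns 1-11 and work as-is.
Row 4: chart row 2, WS - tiled (columns 1-11): K2TOG P P P K P K K2TOG P P P; work from column 11 back to 1 with K<->P swapped.

Result:
K2TOG P K P K2TOG P K K2TOG P K P
K K K K2TOG P K P K K K K2TOG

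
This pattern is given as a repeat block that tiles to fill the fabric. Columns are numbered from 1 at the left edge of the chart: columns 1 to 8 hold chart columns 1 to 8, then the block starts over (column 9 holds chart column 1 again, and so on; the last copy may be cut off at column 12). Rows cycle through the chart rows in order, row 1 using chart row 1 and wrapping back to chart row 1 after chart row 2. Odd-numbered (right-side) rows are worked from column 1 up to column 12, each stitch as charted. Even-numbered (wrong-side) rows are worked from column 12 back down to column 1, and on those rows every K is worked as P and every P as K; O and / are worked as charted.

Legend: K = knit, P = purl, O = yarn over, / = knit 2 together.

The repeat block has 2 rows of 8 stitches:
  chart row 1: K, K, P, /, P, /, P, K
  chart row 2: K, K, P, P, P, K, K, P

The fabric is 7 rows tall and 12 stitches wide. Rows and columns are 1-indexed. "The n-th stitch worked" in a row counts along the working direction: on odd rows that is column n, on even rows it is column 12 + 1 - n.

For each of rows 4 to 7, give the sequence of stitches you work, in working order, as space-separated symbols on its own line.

Row 4: chart row 2, WS - tiled (columns 1-12): K K P P P K K P K K P P; work from column 12 back to 1 with K<->P swapped.
Row 5: chart row 1, RS - tile across columns 1-12 and work as-is.
Row 6: chart row 2, WS - tiled (columns 1-12): K K P P P K K P K K P P; work from column 12 back to 1 with K<->P swapped.
Row 7: chart row 1, RS - tile across columns 1-12 and work as-is.

Result:
K K P P K P P K K K P P
K K P / P / P K K K P /
K K P P K P P K K K P P
K K P / P / P K K K P /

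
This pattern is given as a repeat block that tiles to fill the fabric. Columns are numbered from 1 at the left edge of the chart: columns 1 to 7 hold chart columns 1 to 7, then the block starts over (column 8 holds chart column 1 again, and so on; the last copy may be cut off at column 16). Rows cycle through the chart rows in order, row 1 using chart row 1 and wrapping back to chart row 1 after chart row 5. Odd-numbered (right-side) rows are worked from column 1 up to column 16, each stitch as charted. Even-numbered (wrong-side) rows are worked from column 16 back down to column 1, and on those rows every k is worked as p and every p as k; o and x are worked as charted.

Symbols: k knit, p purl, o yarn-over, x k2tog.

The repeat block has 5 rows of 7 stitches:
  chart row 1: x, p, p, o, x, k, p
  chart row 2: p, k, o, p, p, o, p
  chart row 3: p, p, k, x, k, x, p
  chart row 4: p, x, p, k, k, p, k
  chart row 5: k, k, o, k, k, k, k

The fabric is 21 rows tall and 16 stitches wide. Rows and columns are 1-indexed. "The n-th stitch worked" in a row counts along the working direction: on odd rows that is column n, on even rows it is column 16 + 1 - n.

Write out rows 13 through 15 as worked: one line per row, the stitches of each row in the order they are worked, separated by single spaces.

== ROWS AS WORKED ==
p p k x k x p p p k x k x p p p
x k p k p p k x k p k p p k x k
k k o k k k k k k o k k k k k k

Derivation:
Row 13: chart row 3, RS - tile across columns 1-16 and work as-is.
Row 14: chart row 4, WS - tiled (columns 1-16): p x p k k p k p x p k k p k p x; work from column 16 back to 1 with k<->p swapped.
Row 15: chart row 5, RS - tile across columns 1-16 and work as-is.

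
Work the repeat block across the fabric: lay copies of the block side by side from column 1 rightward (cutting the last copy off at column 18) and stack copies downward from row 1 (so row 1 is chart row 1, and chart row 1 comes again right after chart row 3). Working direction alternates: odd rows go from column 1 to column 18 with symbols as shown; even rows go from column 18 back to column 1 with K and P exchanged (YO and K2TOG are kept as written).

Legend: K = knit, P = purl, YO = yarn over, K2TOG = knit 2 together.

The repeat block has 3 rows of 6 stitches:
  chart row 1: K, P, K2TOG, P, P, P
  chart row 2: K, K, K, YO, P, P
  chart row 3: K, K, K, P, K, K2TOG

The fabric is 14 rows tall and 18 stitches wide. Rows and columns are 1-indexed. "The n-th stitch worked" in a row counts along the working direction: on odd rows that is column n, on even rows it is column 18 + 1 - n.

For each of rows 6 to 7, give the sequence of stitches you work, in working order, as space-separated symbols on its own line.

Rows as worked:
K2TOG P K P P P K2TOG P K P P P K2TOG P K P P P
K P K2TOG P P P K P K2TOG P P P K P K2TOG P P P

Derivation:
Row 6: chart row 3, WS - tiled (columns 1-18): K K K P K K2TOG K K K P K K2TOG K K K P K K2TOG; work from column 18 back to 1 with K<->P swapped.
Row 7: chart row 1, RS - tile across columns 1-18 and work as-is.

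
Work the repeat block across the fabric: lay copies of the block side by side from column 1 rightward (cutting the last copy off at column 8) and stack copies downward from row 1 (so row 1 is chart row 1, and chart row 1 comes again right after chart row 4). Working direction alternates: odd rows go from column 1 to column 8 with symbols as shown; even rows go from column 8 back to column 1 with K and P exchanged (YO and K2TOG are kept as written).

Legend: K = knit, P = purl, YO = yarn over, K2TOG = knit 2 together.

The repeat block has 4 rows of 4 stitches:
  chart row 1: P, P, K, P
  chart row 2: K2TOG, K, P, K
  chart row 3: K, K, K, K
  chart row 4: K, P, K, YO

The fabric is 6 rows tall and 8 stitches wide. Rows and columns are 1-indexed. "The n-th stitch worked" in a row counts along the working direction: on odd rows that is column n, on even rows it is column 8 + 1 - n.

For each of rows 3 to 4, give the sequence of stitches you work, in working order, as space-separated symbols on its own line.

Rows as worked:
K K K K K K K K
YO P K P YO P K P

Derivation:
Row 3: chart row 3, RS - tile across columns 1-8 and work as-is.
Row 4: chart row 4, WS - tiled (columns 1-8): K P K YO K P K YO; work from column 8 back to 1 with K<->P swapped.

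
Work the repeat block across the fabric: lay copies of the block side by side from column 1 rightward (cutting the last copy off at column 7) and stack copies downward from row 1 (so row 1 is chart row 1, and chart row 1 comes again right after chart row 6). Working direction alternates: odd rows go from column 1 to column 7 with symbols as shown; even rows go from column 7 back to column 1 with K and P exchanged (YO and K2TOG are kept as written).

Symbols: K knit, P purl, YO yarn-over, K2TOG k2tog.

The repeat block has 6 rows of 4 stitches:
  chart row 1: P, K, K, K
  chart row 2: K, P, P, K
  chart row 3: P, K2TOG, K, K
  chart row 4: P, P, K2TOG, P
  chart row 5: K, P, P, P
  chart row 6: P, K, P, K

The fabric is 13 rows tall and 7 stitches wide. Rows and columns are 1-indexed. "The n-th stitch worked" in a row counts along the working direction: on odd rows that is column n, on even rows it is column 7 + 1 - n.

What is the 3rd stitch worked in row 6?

For row 6: chart row = ((6-1) mod 6) + 1 = 6; this is a WS (even) row.
Chart row 6 tiled across columns 1-7: P K P K P K P
WS row: flip the tiled sequence (start at column 7) and apply K<->P; YO and K2TOG stay.
Row 6 as worked: K P K P K P K
Counting 3 along the worked row gives K.

Stitch:
K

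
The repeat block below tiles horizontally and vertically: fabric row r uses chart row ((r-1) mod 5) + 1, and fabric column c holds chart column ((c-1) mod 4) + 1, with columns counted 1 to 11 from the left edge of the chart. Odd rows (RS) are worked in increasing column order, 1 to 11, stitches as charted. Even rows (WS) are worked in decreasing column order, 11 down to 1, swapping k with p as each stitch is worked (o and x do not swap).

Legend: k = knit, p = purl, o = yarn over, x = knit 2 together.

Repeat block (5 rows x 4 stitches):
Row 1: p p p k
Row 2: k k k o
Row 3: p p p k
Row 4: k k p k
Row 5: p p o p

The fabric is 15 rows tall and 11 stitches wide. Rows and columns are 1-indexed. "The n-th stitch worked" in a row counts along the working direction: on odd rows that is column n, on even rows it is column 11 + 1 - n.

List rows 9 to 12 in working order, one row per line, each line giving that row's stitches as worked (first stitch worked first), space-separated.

Row 9: chart row 4, RS - tile across columns 1-11 and work as-is.
Row 10: chart row 5, WS - tiled (columns 1-11): p p o p p p o p p p o; work from column 11 back to 1 with k<->p swapped.
Row 11: chart row 1, RS - tile across columns 1-11 and work as-is.
Row 12: chart row 2, WS - tiled (columns 1-11): k k k o k k k o k k k; work from column 11 back to 1 with k<->p swapped.

Result:
k k p k k k p k k k p
o k k k o k k k o k k
p p p k p p p k p p p
p p p o p p p o p p p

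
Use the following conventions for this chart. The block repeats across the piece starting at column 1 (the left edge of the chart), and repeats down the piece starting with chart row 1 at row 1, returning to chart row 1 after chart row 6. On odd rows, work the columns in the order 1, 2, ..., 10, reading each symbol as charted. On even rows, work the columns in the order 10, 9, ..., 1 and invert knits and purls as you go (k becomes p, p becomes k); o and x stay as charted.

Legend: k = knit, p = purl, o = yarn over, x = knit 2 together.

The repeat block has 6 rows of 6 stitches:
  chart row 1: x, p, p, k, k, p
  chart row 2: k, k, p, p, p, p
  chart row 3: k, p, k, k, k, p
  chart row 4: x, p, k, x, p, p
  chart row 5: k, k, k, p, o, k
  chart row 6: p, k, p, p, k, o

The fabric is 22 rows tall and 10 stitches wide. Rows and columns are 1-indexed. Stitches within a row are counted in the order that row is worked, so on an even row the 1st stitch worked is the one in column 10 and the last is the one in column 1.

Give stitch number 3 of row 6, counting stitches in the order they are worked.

Row 6: (6-1) mod 6 = 5, so use chart row 6. Even row -> WS.
Chart row 6 tiled across columns 1-10: p k p p k o p k p p
WS row: flip the tiled sequence (start at column 10) and apply k<->p; o and x stay.
Row 6 as worked: k k p k o p k k p k
Stitch 3 in working order -> p

== STITCH ==
p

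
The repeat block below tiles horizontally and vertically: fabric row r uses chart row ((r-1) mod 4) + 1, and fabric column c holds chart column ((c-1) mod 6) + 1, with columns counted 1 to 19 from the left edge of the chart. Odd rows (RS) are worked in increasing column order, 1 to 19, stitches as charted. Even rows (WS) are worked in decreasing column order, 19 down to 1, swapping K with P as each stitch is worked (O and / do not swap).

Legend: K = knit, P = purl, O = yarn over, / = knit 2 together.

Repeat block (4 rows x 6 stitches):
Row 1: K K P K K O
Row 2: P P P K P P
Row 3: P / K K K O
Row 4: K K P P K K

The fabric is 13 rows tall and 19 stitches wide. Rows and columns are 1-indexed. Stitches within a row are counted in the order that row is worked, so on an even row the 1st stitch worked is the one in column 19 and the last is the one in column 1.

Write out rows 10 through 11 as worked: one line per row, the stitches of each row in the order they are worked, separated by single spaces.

Rows as worked:
K K K P K K K K K P K K K K K P K K K
P / K K K O P / K K K O P / K K K O P

Derivation:
Row 10: chart row 2, WS - tiled (columns 1-19): P P P K P P P P P K P P P P P K P P P; work from column 19 back to 1 with K<->P swapped.
Row 11: chart row 3, RS - tile across columns 1-19 and work as-is.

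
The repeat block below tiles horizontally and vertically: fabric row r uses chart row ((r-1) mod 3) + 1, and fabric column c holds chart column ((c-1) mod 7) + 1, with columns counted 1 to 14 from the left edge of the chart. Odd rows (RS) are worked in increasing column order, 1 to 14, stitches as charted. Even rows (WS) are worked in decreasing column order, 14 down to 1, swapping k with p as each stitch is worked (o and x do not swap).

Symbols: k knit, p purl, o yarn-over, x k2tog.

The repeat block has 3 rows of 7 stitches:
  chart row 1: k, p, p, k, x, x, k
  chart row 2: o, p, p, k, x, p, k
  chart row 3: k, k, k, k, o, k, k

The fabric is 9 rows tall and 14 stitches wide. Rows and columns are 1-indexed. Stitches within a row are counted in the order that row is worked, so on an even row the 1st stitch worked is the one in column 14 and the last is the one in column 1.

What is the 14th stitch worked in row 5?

Row 5 uses chart row ((5-1) mod 3)+1 = 2. Row 5 is odd, so RS.
Chart row 2 tiled across columns 1-14: o p p k x p k o p p k x p k
RS row: no reversal, no swap; stitch n worked = column n.
Counting 14 along the worked row gives k.

Result:
k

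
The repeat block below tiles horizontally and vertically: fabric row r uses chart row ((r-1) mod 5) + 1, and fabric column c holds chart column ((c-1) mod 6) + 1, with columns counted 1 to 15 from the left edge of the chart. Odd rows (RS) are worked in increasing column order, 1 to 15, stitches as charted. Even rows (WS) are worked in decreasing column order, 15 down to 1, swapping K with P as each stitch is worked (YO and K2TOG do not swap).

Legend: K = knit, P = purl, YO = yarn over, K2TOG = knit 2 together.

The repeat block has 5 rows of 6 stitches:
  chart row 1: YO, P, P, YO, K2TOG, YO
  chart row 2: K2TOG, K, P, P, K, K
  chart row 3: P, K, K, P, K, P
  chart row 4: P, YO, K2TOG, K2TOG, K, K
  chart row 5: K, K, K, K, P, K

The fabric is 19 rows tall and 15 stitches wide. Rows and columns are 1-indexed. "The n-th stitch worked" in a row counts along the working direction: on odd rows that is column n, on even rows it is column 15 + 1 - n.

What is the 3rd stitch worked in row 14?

For row 14: chart row = ((14-1) mod 5) + 1 = 4; this is a WS (even) row.
Chart row 4 tiled across columns 1-15: P YO K2TOG K2TOG K K P YO K2TOG K2TOG K K P YO K2TOG
WS: work from column 15 back to column 1 (reverse the tiled row), swapping K<->P (YO and K2TOG unchanged).
Row 14 as worked: K2TOG YO K P P K2TOG K2TOG YO K P P K2TOG K2TOG YO K
Stitch 3 in working order -> K

Result:
K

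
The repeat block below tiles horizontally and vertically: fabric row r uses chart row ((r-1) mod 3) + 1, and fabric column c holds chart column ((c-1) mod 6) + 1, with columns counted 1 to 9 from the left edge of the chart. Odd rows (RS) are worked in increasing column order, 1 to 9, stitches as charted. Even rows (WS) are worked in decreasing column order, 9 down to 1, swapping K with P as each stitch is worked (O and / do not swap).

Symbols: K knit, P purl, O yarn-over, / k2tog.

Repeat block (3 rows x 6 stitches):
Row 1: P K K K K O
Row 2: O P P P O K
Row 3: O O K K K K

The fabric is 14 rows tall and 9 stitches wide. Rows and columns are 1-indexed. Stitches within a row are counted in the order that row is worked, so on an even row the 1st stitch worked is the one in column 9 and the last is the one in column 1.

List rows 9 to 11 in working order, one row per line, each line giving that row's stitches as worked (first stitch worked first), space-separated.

Row 9: chart row 3, RS - tile across columns 1-9 and work as-is.
Row 10: chart row 1, WS - tiled (columns 1-9): P K K K K O P K K; work from column 9 back to 1 with K<->P swapped.
Row 11: chart row 2, RS - tile across columns 1-9 and work as-is.

== ROWS AS WORKED ==
O O K K K K O O K
P P K O P P P P K
O P P P O K O P P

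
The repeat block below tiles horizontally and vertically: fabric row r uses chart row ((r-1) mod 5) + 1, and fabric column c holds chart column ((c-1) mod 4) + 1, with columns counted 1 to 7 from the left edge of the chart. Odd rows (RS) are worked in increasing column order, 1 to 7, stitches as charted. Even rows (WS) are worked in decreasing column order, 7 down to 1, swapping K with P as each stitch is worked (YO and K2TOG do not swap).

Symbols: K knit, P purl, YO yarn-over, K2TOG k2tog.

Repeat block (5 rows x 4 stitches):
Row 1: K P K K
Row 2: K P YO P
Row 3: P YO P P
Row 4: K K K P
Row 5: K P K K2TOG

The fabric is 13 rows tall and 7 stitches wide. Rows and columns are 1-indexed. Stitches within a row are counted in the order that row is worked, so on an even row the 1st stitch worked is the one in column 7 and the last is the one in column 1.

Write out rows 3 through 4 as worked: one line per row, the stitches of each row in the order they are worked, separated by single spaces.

Row 3: chart row 3, RS - tile across columns 1-7 and work as-is.
Row 4: chart row 4, WS - tiled (columns 1-7): K K K P K K K; work from column 7 back to 1 with K<->P swapped.

== ROWS AS WORKED ==
P YO P P P YO P
P P P K P P P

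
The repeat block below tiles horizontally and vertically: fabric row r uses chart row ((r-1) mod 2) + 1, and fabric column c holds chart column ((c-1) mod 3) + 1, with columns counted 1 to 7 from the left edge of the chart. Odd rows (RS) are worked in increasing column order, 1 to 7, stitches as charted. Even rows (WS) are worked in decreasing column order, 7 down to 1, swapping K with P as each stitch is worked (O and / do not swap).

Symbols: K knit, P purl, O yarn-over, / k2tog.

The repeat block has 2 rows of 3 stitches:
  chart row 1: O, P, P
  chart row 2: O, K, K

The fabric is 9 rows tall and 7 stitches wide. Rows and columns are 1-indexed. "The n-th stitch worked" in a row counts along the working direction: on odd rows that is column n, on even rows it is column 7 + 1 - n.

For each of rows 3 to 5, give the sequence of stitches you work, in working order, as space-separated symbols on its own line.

Result:
O P P O P P O
O P P O P P O
O P P O P P O

Derivation:
Row 3: chart row 1, RS - tile across columns 1-7 and work as-is.
Row 4: chart row 2, WS - tiled (columns 1-7): O K K O K K O; work from column 7 back to 1 with K<->P swapped.
Row 5: chart row 1, RS - tile across columns 1-7 and work as-is.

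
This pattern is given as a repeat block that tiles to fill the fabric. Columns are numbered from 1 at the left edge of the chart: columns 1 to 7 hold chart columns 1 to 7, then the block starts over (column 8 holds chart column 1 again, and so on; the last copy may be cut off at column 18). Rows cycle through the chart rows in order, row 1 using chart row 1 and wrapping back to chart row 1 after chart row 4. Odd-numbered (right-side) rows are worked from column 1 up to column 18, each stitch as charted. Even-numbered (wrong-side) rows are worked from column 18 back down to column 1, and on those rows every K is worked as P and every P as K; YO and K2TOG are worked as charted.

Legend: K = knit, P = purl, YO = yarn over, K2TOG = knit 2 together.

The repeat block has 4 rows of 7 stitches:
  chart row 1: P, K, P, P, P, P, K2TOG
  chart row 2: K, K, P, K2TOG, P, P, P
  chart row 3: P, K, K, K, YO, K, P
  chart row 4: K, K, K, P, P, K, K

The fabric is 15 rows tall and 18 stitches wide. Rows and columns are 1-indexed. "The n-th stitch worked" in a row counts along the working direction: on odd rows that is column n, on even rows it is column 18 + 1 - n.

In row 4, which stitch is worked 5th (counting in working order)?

Result:
P

Derivation:
Row 4: (4-1) mod 4 = 3, so use chart row 4. Even row -> WS.
Chart row 4 tiled across columns 1-18: K K K P P K K K K K P P K K K K K P
Wrong side: read the tiled row from column 18 down to 1 and exchange K with P (leave YO, K2TOG).
Row 4 as worked: K P P P P P K K P P P P P K K P P P
Counting 5 along the worked row gives P.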